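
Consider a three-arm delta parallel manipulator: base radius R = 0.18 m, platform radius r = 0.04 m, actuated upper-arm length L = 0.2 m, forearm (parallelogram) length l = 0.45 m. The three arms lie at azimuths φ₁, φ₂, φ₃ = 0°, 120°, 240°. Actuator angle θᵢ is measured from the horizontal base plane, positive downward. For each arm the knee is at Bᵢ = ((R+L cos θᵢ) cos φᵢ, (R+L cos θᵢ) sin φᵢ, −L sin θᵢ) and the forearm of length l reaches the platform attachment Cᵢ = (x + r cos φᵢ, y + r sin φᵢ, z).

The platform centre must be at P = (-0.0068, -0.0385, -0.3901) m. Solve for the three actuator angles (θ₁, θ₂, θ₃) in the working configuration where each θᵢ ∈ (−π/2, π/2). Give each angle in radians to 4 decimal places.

φ1=0.0° → target in arm frame (-0.0068, -0.0385)
  A cos θ + B sin θ = C:  0.1468·cos θ + -0.3901·sin θ = -0.0318
  θ1 = atan2(B,A) + arccos(C/0.4168) = 0.4362
φ2=120.0° → target in arm frame (-0.0299, 0.0251)
  A cos θ + B sin θ = C:  0.1699·cos θ + -0.3901·sin θ = -0.0480
  √(A²+B²)=0.4255;  θ2 = -1.1600+1.6838 ≈ 0.5238
rotate P by −φ3: (0.0367, 0.0134, -0.3901)
  e−x'=0.1033;  (l²−L²−(e−x')²−y'²−z²)/2L = -0.0013
  θ3 = atan2(B,A) + arccos(C/0.4035) = 0.2620

θ₁ = 0.4362, θ₂ = 0.5238, θ₃ = 0.2620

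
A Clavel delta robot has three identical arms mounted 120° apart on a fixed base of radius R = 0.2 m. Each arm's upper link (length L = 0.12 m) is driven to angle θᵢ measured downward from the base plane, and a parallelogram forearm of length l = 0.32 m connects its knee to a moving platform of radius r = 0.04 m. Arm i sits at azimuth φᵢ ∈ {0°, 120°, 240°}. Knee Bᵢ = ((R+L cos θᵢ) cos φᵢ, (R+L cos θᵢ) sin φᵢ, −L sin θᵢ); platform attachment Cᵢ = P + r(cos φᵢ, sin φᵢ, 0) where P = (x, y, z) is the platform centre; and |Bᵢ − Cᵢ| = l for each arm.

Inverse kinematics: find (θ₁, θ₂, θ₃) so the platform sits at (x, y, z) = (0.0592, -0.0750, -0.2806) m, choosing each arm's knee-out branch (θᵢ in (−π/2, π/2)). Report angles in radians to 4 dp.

φ1=0.0° → target in arm frame (0.0592, -0.0750)
  A cos θ + B sin θ = C:  0.1008·cos θ + -0.2806·sin θ = -0.0272
  γ=atan2(-0.2806,0.1008)=-1.2259;  ψ=arccos(-0.0911)=1.6621;  θ1=γ+ψ≈0.4361
φ2=120.0° → target in arm frame (-0.0946, -0.0138)
  e−x'=0.2546;  (l²−L²−(e−x')²−y'²−z²)/2L = -0.2322
  γ=atan2(-0.2806,0.2546)=-0.8340;  ψ=arccos(-0.6128)=2.2304;  θ2=γ+ψ≈1.3964
rotate P by −φ3: (0.0354, 0.0888, -0.2806)
  e−x'=0.1246;  (l²−L²−(e−x')²−y'²−z²)/2L = -0.0590
  θ3 = atan2(B,A) + arccos(C/0.3070) = 0.6113

θ₁ = 0.4361, θ₂ = 1.3964, θ₃ = 0.6113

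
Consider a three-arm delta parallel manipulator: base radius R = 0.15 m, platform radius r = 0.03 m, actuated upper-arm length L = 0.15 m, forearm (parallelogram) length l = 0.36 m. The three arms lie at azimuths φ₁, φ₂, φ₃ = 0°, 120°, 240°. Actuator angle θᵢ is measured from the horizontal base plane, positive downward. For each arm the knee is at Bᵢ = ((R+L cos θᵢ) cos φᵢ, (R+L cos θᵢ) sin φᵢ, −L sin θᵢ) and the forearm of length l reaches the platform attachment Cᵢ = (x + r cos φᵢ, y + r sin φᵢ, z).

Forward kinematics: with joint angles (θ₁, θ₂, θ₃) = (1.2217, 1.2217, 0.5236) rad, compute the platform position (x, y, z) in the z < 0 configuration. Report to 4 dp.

(-0.0539, -0.0934, -0.4058)

O1 = (0.1713·cos0.0°, 0.1713·sin0.0°, -0.1410) = (0.1713, 0.0000, -0.1410)
O2 = (0.1713·cos120.0°, 0.1713·sin120.0°, -0.1410) = (-0.0857, 0.1484, -0.1410)
O3 = (0.2499·cos240.0°, 0.2499·sin240.0°, -0.0750) = (-0.1250, -0.2164, -0.0750)
|O₂|²−|O₁|² = 0.0000;  |O₃|²−|O₁|² = 0.0189
[-0.5139 0.2967 0.0000]·P = 0.0000;  [-0.5925 -0.4328 0.1319]·P = 0.0189
Cramer: x(z) = -0.0141+0.0983z;  y(z) = -0.0243+0.1702z
sphere 1 gives Az²+Bz+C=0 with A=1.0386, B=0.2372, C=-0.0748;  B²−4AC=0.3669;  roots -0.4058, 0.1774;  negative root z = -0.4058
x = -0.0539, y = -0.0934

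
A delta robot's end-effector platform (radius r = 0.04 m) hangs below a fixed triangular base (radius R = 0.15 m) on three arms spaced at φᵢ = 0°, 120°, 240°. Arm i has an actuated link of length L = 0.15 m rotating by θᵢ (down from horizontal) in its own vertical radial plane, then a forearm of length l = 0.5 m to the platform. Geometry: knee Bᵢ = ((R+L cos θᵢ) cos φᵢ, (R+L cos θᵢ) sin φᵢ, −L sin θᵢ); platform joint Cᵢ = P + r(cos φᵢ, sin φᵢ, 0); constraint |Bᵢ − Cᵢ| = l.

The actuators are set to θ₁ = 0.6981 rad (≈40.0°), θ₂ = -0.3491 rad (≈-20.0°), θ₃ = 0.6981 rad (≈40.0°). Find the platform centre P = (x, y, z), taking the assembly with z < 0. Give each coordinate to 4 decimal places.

(-0.0943, 0.1634, -0.4448)

centre 1 = (0.2249·cos0.0°, 0.2249·sin0.0°, -0.0964) = (0.2249, 0.0000, -0.0964)
centre 2 = (0.2510·cos120.0°, 0.2510·sin120.0°, 0.0513) = (-0.1255, 0.2173, 0.0513)
φ3=240.0°: virtual centre (-0.1125, -0.1948, -0.0964), radius l
eliminate P² terms by subtracting sphere 1 from 2 and 3
plane₁₂: -0.7008x+0.4347y+0.2954z = 0.0057
det = 0.5663;  x = -0.0039+0.2032z,  y = 0.0068+-0.3520z
into |P−centre ₁|² = l²: 1.1652z² + 0.0950z + -0.1883 = 0;  Δ = 0.8866;  z = -0.4448 or 0.3633 → z<0 root = -0.4448
x = -0.0943, y = 0.1634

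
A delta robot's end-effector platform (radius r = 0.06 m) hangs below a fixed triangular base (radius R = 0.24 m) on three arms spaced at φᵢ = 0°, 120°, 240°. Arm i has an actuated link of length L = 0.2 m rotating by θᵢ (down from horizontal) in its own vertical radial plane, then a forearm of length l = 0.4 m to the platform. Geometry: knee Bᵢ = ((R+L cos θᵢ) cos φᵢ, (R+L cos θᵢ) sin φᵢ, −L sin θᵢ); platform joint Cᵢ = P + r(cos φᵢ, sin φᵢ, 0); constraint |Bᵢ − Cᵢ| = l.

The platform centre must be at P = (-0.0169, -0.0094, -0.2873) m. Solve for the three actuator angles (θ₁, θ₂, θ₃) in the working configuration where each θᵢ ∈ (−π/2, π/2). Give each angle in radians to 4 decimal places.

θ₁ = 0.6109, θ₂ = 0.5235, θ₃ = 0.4364

rotate P by −φ1: (-0.0169, -0.0094, -0.2873)
  A=0.1969, B=-0.2873, C=(l²−L²−A²−y'²−z²)/(2L)=-0.0035
  √(A²+B²)=0.3483;  θ1 = -0.9700+1.5808 ≈ 0.6109
φ2=120.0° → target in arm frame (0.0003, 0.0193)
  A=0.1797, B=-0.2873, C=(l²−L²−A²−y'²−z²)/(2L)=0.0120
  γ=atan2(-0.2873,0.1797)=-1.0119;  ψ=arccos(0.0354)=1.5354;  θ2=γ+ψ≈0.5235
rotate P by −φ3: (0.0166, -0.0099, -0.2873)
  A=0.1634, B=-0.2873, C=(l²−L²−A²−y'²−z²)/(2L)=0.0266
  √(A²+B²)=0.3305;  θ3 = -1.0537+1.4901 ≈ 0.4364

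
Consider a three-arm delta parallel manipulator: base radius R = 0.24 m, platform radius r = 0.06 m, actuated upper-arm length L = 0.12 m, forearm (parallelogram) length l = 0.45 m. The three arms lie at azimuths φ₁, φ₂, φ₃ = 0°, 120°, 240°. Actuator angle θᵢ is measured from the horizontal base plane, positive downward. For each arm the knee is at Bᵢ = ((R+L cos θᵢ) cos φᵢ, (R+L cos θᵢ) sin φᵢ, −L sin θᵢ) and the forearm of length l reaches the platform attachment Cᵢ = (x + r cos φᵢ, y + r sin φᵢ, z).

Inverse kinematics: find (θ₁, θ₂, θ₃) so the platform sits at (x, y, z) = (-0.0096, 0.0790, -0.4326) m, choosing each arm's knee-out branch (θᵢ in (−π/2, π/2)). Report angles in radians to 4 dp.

φ1=0.0° → target in arm frame (-0.0096, 0.0790)
  A cos θ + B sin θ = C:  0.1896·cos θ + -0.4326·sin θ = -0.1718
  θ1 = atan2(B,A) + arccos(C/0.4723) = 0.7853
arm 2 (φ=120.0°): x'=0.0732, y'=-0.0312
  A cos θ + B sin θ = C:  0.1068·cos θ + -0.4326·sin θ = -0.0476
  γ=atan2(-0.4326,0.1068)=-1.3288;  ψ=arccos(-0.1068)=1.6778;  θ2=γ+ψ≈0.3490
φ3=240.0° → target in arm frame (-0.0636, -0.0478)
  e−x'=0.2436;  (l²−L²−(e−x')²−y'²−z²)/2L = -0.2528
  θ3 = atan2(B,A) + arccos(C/0.4965) = 1.0472

θ₁ = 0.7853, θ₂ = 0.3490, θ₃ = 1.0472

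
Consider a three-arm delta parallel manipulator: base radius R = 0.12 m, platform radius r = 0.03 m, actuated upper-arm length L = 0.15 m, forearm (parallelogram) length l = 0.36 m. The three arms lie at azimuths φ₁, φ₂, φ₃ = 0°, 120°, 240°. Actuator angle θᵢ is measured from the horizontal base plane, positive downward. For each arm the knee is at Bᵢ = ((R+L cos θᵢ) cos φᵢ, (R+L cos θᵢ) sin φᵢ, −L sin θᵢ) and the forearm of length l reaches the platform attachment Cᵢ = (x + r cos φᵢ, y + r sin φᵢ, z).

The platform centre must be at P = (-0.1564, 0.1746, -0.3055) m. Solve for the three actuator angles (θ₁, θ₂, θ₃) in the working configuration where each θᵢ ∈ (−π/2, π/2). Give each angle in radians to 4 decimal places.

rotate P by −φ1: (-0.1564, 0.1746, -0.3055)
  e−x'=0.2464;  (l²−L²−(e−x')²−y'²−z²)/2L = -0.2581
  √(A²+B²)=0.3925;  θ1 = -0.8921+2.2884 ≈ 1.3963
arm 2 (φ=120.0°): x'=0.2294, y'=0.0481
  A=-0.1394, B=-0.3055, C=(l²−L²−A²−y'²−z²)/(2L)=-0.0266
  θ2 = atan2(B,A) + arccos(C/0.3358) = -0.3488
arm 3 (φ=240.0°): x'=-0.0730, y'=-0.2227
  A=0.1630, B=-0.3055, C=(l²−L²−A²−y'²−z²)/(2L)=-0.2081
  γ=atan2(-0.3055,0.1630)=-1.0806;  ψ=arccos(-0.6009)=2.2154;  θ3=γ+ψ≈1.1347

θ₁ = 1.3963, θ₂ = -0.3488, θ₃ = 1.1347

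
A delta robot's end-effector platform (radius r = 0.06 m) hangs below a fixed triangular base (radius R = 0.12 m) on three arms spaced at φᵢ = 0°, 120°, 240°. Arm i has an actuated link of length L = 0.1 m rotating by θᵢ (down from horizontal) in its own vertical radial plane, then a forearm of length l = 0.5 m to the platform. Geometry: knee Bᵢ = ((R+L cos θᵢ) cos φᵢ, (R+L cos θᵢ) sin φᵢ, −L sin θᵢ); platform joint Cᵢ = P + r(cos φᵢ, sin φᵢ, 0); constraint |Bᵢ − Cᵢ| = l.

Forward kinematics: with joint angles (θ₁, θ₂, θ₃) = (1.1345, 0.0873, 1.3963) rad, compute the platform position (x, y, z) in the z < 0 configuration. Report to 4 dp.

(-0.0703, 0.2288, -0.5004)

arm 1 at φ=0.0°: ρ1 = 0.1023;  S1 = (0.1023, 0.0000, -0.0906)
φ2=120.0°: virtual centre (-0.0798, 0.1382, -0.0087), radius l
S3 = (0.0774·cos240.0°, 0.0774·sin240.0°, -0.0985) = (-0.0387, -0.0670, -0.0985)
subtract pairs → two planes through P
[-0.3641 0.2765 0.1638]·P = 0.0069;  [-0.2819 -0.1340 -0.0157]·P = -0.0030
det = 0.1267;  x = -0.0008+0.1390z,  y = 0.0239+-0.4095z
sphere 1 gives Az²+Bz+C=0 with A=1.1870, B=0.1331, C=-0.2306;  B²−4AC=1.1126;  roots -0.5004, 0.3883;  negative root z = -0.5004
x = -0.0703, y = 0.2288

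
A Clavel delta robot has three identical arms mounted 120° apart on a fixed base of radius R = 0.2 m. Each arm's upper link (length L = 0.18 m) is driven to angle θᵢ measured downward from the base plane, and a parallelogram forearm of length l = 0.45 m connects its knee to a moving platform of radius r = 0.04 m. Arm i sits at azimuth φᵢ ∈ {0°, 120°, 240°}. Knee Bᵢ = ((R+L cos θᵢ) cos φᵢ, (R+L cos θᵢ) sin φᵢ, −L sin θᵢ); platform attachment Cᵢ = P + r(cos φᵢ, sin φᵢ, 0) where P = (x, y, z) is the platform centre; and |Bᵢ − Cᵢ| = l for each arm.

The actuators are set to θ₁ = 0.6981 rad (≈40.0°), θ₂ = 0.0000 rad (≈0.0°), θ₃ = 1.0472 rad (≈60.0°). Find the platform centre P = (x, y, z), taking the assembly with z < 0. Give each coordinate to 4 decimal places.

arm 1 at φ=0.0°: e+L cos θ1 = 0.2979;  S1 = (0.2979, 0.0000, -0.1157)
arm 2 at φ=120.0°: e+L cos θ2 = 0.3400;  S2 = (-0.1700, 0.2944, 0.0000)
φ3=240.0°: virtual centre (-0.1250, -0.2165, -0.1559), radius l
|S₂|²−|S₁|² = 0.0135;  |S₃|²−|S₁|² = -0.0153
[-0.9358 0.5889 0.2314]·P = 0.0135;  [-0.8458 -0.4330 -0.0804]·P = -0.0153
det = 0.9033;  x = 0.0035+0.0585z,  y = 0.0285+-0.2999z
sphere 1 gives Az²+Bz+C=0 with A=1.0934, B=0.1798, C=-0.1017;  B²−4AC=0.4769;  roots -0.3981, 0.2336;  negative root z = -0.3981
x = -0.0198, y = 0.1479

(-0.0198, 0.1479, -0.3981)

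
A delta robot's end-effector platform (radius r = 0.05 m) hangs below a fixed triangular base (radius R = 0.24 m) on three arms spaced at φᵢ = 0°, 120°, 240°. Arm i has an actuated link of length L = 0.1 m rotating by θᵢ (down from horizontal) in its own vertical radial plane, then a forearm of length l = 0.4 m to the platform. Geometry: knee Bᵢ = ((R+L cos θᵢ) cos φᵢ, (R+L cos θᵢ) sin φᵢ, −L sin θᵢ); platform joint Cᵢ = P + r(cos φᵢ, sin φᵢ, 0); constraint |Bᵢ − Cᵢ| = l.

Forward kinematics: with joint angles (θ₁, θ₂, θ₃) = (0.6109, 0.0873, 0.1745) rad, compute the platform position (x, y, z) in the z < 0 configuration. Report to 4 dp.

O1 = (0.2719·cos0.0°, 0.2719·sin0.0°, -0.0574) = (0.2719, 0.0000, -0.0574)
φ2=120.0°: virtual centre (-0.1448, 0.2508, -0.0087), radius l
O3 = (0.2885·cos240.0°, 0.2885·sin240.0°, -0.0174) = (-0.1442, -0.2498, -0.0174)
eliminate P² terms by subtracting sphere 1 from 2 and 3
linear system: -0.8334x+0.5016y = 0.0067−0.0973z; -0.8323x+-0.4997y = 0.0063−0.0800z
det = 0.8340;  x = -0.0078+0.1064z,  y = 0.0004+-0.0171z
quadratic in z: (1.0116)z²+(0.0552)z+(-0.0785)=0, √Δ=0.5662 → z ∈ {-0.3071, 0.2526}; z = -0.3071 (taking z<0)
x = -0.0405, y = 0.0057

(-0.0405, 0.0057, -0.3071)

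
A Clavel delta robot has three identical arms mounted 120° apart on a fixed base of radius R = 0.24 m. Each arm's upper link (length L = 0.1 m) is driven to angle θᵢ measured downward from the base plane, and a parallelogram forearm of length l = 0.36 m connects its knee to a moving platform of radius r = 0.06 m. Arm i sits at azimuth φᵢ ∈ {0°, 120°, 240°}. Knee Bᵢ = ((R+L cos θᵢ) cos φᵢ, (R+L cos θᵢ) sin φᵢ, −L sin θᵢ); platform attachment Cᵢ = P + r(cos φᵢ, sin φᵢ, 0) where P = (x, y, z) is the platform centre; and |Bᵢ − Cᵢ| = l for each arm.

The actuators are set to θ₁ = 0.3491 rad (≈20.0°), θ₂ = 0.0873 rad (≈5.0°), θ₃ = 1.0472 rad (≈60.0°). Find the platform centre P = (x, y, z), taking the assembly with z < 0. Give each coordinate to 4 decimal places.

centre 1 = (0.2740·cos0.0°, 0.2740·sin0.0°, -0.0342) = (0.2740, 0.0000, -0.0342)
arm 2 at φ=120.0°: ρ2 = 0.2796;  centre 2 = (-0.1398, 0.2422, -0.0087)
arm 3 at φ=240.0°: ρ3 = 0.2300;  centre 3 = (-0.1150, -0.1992, -0.0866)
eliminate P² terms by subtracting sphere 1 from 2 and 3
plane₁₂: -0.8276x+0.4843y+0.0510z = 0.0020
Cramer: x(z) = 0.0097-0.0431z;  y(z) = 0.0208-0.1789z
into |P−centre ₁|² = l²: 1.0339z² + 0.0838z + -0.0582 = 0;  Δ = 0.2475;  z = -0.2811 or 0.2001 → z<0 root = -0.2811
x = 0.0218, y = 0.0711

(0.0218, 0.0711, -0.2811)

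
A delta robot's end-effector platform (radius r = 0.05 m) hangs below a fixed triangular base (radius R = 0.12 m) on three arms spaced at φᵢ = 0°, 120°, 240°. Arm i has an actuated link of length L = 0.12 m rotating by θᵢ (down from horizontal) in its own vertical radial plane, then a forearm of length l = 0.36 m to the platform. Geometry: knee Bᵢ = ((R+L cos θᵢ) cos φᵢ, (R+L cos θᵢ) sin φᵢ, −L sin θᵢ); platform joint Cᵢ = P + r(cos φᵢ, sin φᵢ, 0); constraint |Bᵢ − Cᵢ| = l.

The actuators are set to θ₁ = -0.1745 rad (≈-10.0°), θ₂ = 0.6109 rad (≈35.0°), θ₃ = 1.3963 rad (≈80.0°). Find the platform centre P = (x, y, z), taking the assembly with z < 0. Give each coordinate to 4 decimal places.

(0.1759, 0.1242, -0.3168)

O1 = (0.1882·cos0.0°, 0.1882·sin0.0°, 0.0208) = (0.1882, 0.0000, 0.0208)
O2 = (0.1683·cos120.0°, 0.1683·sin120.0°, -0.0688) = (-0.0841, 0.1457, -0.0688)
O3 = (0.0908·cos240.0°, 0.0908·sin240.0°, -0.1182) = (-0.0454, -0.0787, -0.1182)
eliminate P² terms by subtracting sphere 1 from 2 and 3
[-0.5447 0.2915 -0.1793]·P = -0.0028;  [-0.4672 -0.1573 -0.2780]·P = -0.0136
det = 0.2219;  x = 0.0199+-0.4924z,  y = 0.0276+-0.3049z
sphere 1 gives Az²+Bz+C=0 with A=1.3354, B=0.1073, C=-0.1001;  B²−4AC=0.5461;  roots -0.3168, 0.2365;  negative root z = -0.3168
x = 0.1759, y = 0.1242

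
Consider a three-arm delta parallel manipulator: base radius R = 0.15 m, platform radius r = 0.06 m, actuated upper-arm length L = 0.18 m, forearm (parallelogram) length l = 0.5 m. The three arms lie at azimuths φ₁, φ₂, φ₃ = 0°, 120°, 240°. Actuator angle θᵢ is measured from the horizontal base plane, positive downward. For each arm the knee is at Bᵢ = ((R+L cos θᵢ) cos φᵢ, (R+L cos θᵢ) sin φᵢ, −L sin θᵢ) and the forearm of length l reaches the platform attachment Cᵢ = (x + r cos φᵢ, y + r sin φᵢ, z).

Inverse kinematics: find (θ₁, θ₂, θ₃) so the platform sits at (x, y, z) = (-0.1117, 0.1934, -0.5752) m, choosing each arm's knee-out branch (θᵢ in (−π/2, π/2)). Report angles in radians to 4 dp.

θ₁ = 1.3965, θ₂ = 0.4364, θ₃ = 1.3964

arm 1 (φ=0.0°): x'=-0.1117, y'=0.1934
  A cos θ + B sin θ = C:  0.2017·cos θ + -0.5752·sin θ = -0.5315
  γ=atan2(-0.5752,0.2017)=-1.2335;  ψ=arccos(-0.8720)=2.6300;  θ1=γ+ψ≈1.3965
rotate P by −φ2: (0.2233, 0.0000, -0.5752)
  A=-0.1333, B=-0.5752, C=(l²−L²−A²−y'²−z²)/(2L)=-0.3640
  γ=atan2(-0.5752,-0.1333)=-1.7986;  ψ=arccos(-0.6164)=2.2350;  θ2=γ+ψ≈0.4364
rotate P by −φ3: (-0.1116, -0.1934, -0.5752)
  e−x'=0.2016;  (l²−L²−(e−x')²−y'²−z²)/2L = -0.5315
  θ3 = atan2(B,A) + arccos(C/0.6095) = 1.3964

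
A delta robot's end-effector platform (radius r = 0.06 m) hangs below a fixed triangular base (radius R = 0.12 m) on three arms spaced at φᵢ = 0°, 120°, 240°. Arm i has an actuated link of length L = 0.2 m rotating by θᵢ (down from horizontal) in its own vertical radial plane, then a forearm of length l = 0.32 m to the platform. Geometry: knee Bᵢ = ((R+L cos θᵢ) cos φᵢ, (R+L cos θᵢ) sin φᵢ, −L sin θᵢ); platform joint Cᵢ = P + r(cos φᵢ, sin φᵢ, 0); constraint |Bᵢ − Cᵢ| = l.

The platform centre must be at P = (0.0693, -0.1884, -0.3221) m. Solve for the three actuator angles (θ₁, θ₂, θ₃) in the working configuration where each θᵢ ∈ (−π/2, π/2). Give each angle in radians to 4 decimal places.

rotate P by −φ1: (0.0693, -0.1884, -0.3221)
  A cos θ + B sin θ = C:  -0.0093·cos θ + -0.3221·sin θ = -0.1923
  √(A²+B²)=0.3222;  θ1 = -1.5997+2.2104 ≈ 0.6107
φ2=120.0° → target in arm frame (-0.1978, 0.0342)
  e−x'=0.2578;  (l²−L²−(e−x')²−y'²−z²)/2L = -0.2725
  γ=atan2(-0.3221,0.2578)=-0.8958;  ψ=arccos(-0.6604)=2.2921;  θ2=γ+ψ≈1.3963
arm 3 (φ=240.0°): x'=0.1285, y'=0.1542
  A=-0.0685, B=-0.3221, C=(l²−L²−A²−y'²−z²)/(2L)=-0.1746
  γ=atan2(-0.3221,-0.0685)=-1.7804;  ψ=arccos(-0.5301)=2.1295;  θ3=γ+ψ≈0.3491

θ₁ = 0.6107, θ₂ = 1.3963, θ₃ = 0.3491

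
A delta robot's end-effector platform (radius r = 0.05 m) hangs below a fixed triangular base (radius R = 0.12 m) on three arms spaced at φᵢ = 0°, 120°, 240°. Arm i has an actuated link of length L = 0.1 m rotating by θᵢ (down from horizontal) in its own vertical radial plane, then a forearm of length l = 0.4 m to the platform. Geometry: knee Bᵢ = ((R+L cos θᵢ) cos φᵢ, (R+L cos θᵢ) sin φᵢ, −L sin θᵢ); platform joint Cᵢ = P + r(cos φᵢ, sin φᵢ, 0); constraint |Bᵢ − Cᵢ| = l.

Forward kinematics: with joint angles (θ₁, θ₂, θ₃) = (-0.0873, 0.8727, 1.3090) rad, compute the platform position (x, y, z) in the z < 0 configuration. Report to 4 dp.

arm 1 at φ=0.0°: e+L cos θ1 = 0.1696;  S1 = (0.1696, 0.0000, 0.0087)
S2 = (0.1343·cos120.0°, 0.1343·sin120.0°, -0.0766) = (-0.0671, 0.1163, -0.0766)
arm 3 at φ=240.0°: e+L cos θ3 = 0.0959;  S3 = (-0.0479, -0.0830, -0.0966)
subtract pairs → two planes through P
[-0.4735 0.2326 -0.1707]·P = -0.0049;  [-0.4351 -0.1661 -0.2106]·P = -0.0103
det = 0.1798;  x = 0.0179+-0.4300z,  y = 0.0152+-0.1417z
quadratic in z: (1.2050)z²+(0.1087)z+(-0.1367)=0, √Δ=0.8189 → z ∈ {-0.3849, 0.2947}; z = -0.3849 (taking z<0)
x = 0.1834, y = 0.0697

(0.1834, 0.0697, -0.3849)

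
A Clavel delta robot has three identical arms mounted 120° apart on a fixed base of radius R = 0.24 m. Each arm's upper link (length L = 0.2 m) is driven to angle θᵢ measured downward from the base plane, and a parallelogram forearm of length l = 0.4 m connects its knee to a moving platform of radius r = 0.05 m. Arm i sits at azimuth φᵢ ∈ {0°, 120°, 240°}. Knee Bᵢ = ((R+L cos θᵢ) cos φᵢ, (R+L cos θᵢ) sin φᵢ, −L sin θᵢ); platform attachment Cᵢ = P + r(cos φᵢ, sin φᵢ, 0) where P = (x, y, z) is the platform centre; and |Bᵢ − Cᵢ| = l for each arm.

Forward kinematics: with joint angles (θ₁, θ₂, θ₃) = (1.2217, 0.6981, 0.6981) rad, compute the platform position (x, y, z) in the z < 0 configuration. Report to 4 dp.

(-0.0904, 0.0000, -0.3836)

φ1=0.0°: virtual centre (0.2584, 0.0000, -0.1879), radius l
arm 2 at φ=120.0°: e+L cos θ2 = 0.3432;  centre 2 = (-0.1716, 0.2972, -0.1286)
arm 3 at φ=240.0°: e+L cos θ3 = 0.3432;  centre 3 = (-0.1716, -0.2972, -0.1286)
|centre ₂|²−|centre ₁|² = 0.0322;  |centre ₃|²−|centre ₁|² = 0.0322
linear system: -0.8600x+0.5945y = 0.0322−0.1188z; -0.8600x+-0.5945y = 0.0322−0.1188z
det = 1.0225;  x = -0.0375+0.1381z,  y = 0.0000+0.0000z
into |P−centre ₁|² = l²: 1.0191z² + 0.2942z + -0.0371 = 0;  Δ = 0.2379;  z = -0.3836 or 0.0950 → z<0 root = -0.3836
x = -0.0904, y = 0.0000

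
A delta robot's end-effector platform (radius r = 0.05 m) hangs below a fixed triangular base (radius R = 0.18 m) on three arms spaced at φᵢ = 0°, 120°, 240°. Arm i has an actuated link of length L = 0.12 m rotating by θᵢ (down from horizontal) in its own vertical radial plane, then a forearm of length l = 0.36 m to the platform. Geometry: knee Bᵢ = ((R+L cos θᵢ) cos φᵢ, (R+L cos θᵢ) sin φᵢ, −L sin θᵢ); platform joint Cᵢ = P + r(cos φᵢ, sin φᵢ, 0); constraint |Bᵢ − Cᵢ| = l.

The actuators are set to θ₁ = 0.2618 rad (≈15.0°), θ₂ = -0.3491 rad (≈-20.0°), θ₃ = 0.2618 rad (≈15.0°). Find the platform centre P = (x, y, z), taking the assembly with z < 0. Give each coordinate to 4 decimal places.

(-0.0254, 0.0440, -0.2635)

φ1=0.0°: virtual centre (0.2459, 0.0000, -0.0311), radius l
arm 2 at φ=120.0°: ρ2 = 0.2428;  centre 2 = (-0.1214, 0.2102, 0.0410)
arm 3 at φ=240.0°: ρ3 = 0.2459;  centre 3 = (-0.1230, -0.2130, -0.0311)
|centre ₂|²−|centre ₁|² = -0.0008;  |centre ₃|²−|centre ₁|² = 0.0000
linear system: -0.7346x+0.4205y = -0.0008−0.1442z; -0.7377x+-0.4259y = 0.0000−0.0000z
Cramer: x(z) = 0.0006+0.0986z;  y(z) = -0.0010-0.1707z
into |P−centre ₁|² = l²: 1.0389z² + 0.0141z + -0.0684 = 0;  Δ = 0.2846;  z = -0.2635 or 0.2500 → z<0 root = -0.2635
x = -0.0254, y = 0.0440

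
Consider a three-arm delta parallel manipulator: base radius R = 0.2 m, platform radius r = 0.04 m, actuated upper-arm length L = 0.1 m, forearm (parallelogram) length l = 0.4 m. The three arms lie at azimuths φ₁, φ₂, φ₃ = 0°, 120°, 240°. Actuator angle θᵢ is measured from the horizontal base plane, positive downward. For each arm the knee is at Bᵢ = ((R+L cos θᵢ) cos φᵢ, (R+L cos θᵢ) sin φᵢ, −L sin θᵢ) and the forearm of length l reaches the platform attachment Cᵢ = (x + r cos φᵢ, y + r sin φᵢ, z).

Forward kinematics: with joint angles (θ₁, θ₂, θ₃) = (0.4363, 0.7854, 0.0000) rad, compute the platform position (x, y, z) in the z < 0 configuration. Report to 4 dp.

(-0.0018, -0.0684, -0.3449)

φ1=0.0°: virtual centre (0.2506, 0.0000, -0.0423), radius l
arm 2 at φ=120.0°: ρ2 = 0.2307;  O2 = (-0.1154, 0.1998, -0.0707)
O3 = (0.2600·cos240.0°, 0.2600·sin240.0°, 0.0000) = (-0.1300, -0.2252, 0.0000)
|O₂|²−|O₁|² = -0.0064;  |O₃|²−|O₁|² = 0.0030
linear system: -0.7320x+0.3996y = -0.0064−-0.0569z; -0.7613x+-0.4503y = 0.0030−0.0845z
Cramer: x(z) = 0.0026+0.0129z;  y(z) = -0.0111+0.1659z
into |P−O₁|² = l²: 1.0277z² + 0.0745z + -0.0966 = 0;  Δ = 0.4026;  z = -0.3449 or 0.2725 → z<0 root = -0.3449
x = -0.0018, y = -0.0684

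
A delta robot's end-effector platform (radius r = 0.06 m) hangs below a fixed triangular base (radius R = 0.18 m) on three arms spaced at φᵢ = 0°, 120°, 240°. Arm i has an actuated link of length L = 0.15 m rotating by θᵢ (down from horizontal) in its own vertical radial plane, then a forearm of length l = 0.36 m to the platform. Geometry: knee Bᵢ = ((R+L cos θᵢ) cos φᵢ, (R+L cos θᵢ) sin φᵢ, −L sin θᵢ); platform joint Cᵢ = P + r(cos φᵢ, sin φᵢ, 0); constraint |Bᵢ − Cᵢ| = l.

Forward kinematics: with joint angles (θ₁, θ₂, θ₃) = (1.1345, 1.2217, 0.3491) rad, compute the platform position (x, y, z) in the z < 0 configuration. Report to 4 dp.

centre 1 = (0.1834·cos0.0°, 0.1834·sin0.0°, -0.1359) = (0.1834, 0.0000, -0.1359)
φ2=120.0°: virtual centre (-0.0857, 0.1484, -0.1410), radius l
φ3=240.0°: virtual centre (-0.1305, -0.2260, -0.0513), radius l
|centre ₂|²−|centre ₁|² = -0.0029;  |centre ₃|²−|centre ₁|² = 0.0186
plane₁₂: -0.5381x+0.2967y+-0.0100z = -0.0029
det = 0.4295;  x = -0.0098+0.1064z,  y = -0.0276+0.2267z
quadratic in z: (1.0627)z²+(0.2183)z+(-0.0730)=0, √Δ=0.5984 → z ∈ {-0.3842, 0.1789}; z = -0.3842 (taking z<0)
x = -0.0507, y = -0.1147

(-0.0507, -0.1147, -0.3842)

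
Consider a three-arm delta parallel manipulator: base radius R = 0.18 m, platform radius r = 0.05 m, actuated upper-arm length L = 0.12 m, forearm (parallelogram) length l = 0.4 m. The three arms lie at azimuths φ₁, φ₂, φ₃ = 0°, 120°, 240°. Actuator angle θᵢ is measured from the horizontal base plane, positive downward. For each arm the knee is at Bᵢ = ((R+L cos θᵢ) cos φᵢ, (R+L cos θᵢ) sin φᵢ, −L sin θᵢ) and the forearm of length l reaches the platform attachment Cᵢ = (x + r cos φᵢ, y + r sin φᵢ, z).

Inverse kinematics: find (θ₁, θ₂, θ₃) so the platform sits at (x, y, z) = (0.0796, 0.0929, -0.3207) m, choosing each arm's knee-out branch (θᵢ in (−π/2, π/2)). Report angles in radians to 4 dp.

θ₁ = -0.2615, θ₂ = -0.0002, θ₃ = 0.8729

arm 1 (φ=0.0°): x'=0.0796, y'=0.0929
  A cos θ + B sin θ = C:  0.0504·cos θ + -0.3207·sin θ = 0.1316
  θ1 = atan2(B,A) + arccos(C/0.3246) = -0.2615
φ2=120.0° → target in arm frame (0.0407, -0.1154)
  e−x'=0.0893;  (l²−L²−(e−x')²−y'²−z²)/2L = 0.0894
  γ=atan2(-0.3207,0.0893)=-1.2991;  ψ=arccos(0.2685)=1.2989;  θ2=γ+ψ≈-0.0002
arm 3 (φ=240.0°): x'=-0.1203, y'=0.0225
  A cos θ + B sin θ = C:  0.2503·cos θ + -0.3207·sin θ = -0.0849
  √(A²+B²)=0.4068;  θ3 = -0.9082+1.7811 ≈ 0.8729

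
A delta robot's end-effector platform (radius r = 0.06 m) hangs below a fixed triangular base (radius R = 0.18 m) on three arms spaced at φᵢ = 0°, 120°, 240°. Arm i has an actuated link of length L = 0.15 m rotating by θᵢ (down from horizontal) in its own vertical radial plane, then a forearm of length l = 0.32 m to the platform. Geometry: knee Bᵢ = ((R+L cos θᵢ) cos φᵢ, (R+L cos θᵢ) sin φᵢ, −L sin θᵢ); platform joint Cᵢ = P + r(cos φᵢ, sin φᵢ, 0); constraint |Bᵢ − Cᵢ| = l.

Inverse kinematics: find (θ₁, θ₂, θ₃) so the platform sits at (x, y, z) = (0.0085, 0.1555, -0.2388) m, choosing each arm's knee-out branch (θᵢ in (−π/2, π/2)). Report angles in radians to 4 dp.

θ₁ = 0.6115, θ₂ = -0.2618, θ₃ = 1.3092

φ1=0.0° → target in arm frame (0.0085, 0.1555)
  A cos θ + B sin θ = C:  0.1115·cos θ + -0.2388·sin θ = -0.0458
  √(A²+B²)=0.2635;  θ1 = -1.1340+1.7454 ≈ 0.6115
arm 2 (φ=120.0°): x'=0.1304, y'=-0.0851
  e−x'=-0.0104;  (l²−L²−(e−x')²−y'²−z²)/2L = 0.0517
  √(A²+B²)=0.2390;  θ2 = -1.6144+1.3526 ≈ -0.2618
rotate P by −φ3: (-0.1389, -0.0704, -0.2388)
  A=0.2589, B=-0.2388, C=(l²−L²−A²−y'²−z²)/(2L)=-0.1637
  θ3 = atan2(B,A) + arccos(C/0.3522) = 1.3092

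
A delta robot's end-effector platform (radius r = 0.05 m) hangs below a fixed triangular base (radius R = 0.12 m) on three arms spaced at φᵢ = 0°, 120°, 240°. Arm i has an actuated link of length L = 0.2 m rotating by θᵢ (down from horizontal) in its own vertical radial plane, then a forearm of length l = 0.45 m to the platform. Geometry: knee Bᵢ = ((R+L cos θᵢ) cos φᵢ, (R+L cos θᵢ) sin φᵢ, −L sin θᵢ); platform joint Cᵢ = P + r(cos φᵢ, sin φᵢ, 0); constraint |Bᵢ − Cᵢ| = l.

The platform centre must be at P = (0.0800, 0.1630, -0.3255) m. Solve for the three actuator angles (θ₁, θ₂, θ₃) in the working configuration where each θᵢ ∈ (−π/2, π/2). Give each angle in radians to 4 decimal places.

θ₁ = -0.2622, θ₂ = -0.3493, θ₃ = 0.6978

arm 1 (φ=0.0°): x'=0.0800, y'=0.1630
  A cos θ + B sin θ = C:  -0.0100·cos θ + -0.3255·sin θ = 0.0747
  θ1 = atan2(B,A) + arccos(C/0.3257) = -0.2622
rotate P by −φ2: (0.1012, -0.1508, -0.3255)
  A cos θ + B sin θ = C:  -0.0312·cos θ + -0.3255·sin θ = 0.0821
  θ2 = atan2(B,A) + arccos(C/0.3270) = -0.3493
φ3=240.0° → target in arm frame (-0.1812, -0.0122)
  A=0.2512, B=-0.3255, C=(l²−L²−A²−y'²−z²)/(2L)=-0.0167
  θ3 = atan2(B,A) + arccos(C/0.4111) = 0.6978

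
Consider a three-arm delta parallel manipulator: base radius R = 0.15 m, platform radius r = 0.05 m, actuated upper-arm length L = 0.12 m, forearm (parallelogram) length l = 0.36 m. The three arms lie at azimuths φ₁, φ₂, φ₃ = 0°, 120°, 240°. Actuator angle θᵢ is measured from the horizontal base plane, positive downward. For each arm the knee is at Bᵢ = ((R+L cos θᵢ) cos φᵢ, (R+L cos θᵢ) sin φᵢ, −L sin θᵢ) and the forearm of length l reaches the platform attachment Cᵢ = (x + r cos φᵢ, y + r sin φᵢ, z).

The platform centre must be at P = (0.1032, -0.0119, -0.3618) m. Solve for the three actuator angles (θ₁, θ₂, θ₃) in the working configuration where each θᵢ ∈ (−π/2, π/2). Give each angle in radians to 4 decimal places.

θ₁ = 0.1747, θ₂ = 0.9603, θ₃ = 0.8730

arm 1 (φ=0.0°): x'=0.1032, y'=-0.0119
  e−x'=-0.0032;  (l²−L²−(e−x')²−y'²−z²)/2L = -0.0660
  θ1 = atan2(B,A) + arccos(C/0.3618) = 0.1747
φ2=120.0° → target in arm frame (-0.0619, -0.0834)
  A=0.1619, B=-0.3618, C=(l²−L²−A²−y'²−z²)/(2L)=-0.2036
  γ=atan2(-0.3618,0.1619)=-1.1500;  ψ=arccos(-0.5137)=2.1103;  θ2=γ+ψ≈0.9603
arm 3 (φ=240.0°): x'=-0.0413, y'=0.0953
  e−x'=0.1413;  (l²−L²−(e−x')²−y'²−z²)/2L = -0.1865
  √(A²+B²)=0.3884;  θ3 = -1.1985+2.0715 ≈ 0.8730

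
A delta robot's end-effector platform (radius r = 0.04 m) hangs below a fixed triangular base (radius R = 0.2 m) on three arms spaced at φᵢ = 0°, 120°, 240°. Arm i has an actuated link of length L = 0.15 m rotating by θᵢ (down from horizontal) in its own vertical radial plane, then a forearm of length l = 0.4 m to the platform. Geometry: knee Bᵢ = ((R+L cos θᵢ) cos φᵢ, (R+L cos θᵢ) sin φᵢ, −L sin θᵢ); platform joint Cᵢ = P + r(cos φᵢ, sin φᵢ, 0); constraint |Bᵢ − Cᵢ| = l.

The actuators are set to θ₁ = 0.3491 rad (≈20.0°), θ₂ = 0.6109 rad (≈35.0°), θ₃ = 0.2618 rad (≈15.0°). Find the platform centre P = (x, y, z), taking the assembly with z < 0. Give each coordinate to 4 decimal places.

(0.0114, -0.0373, -0.3247)

centre 1 = (0.3010·cos0.0°, 0.3010·sin0.0°, -0.0513) = (0.3010, 0.0000, -0.0513)
arm 2 at φ=120.0°: ρ2 = 0.2829;  centre 2 = (-0.1414, 0.2450, -0.0860)
arm 3 at φ=240.0°: ρ3 = 0.3049;  centre 3 = (-0.1524, -0.2640, -0.0388)
subtract pairs → two planes through P
linear system: -0.8848x+0.4899y = -0.0058−-0.0695z; -0.9068x+-0.5281y = 0.0013−0.0250z
Cramer: x(z) = 0.0027-0.0268z;  y(z) = -0.0070+0.0933z
quadratic in z: (1.0094)z²+(0.1173)z+(-0.0683)=0, √Δ=0.5383 → z ∈ {-0.3247, 0.2085}; z = -0.3247 (taking z<0)
x = 0.0114, y = -0.0373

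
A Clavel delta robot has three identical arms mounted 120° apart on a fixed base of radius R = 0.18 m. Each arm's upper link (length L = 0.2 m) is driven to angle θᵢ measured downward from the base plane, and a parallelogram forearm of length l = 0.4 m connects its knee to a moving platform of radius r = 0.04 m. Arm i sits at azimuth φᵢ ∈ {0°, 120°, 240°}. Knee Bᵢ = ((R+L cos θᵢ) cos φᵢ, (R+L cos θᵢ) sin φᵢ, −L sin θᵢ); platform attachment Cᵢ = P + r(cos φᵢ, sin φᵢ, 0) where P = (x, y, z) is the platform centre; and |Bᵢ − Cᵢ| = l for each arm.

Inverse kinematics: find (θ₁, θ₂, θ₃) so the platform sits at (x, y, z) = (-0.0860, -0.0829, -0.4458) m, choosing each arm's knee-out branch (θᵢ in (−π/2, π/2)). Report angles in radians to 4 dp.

θ₁ = 1.2220, θ₂ = 1.0472, θ₃ = 0.5238

arm 1 (φ=0.0°): x'=-0.0860, y'=-0.0829
  A=0.2260, B=-0.4458, C=(l²−L²−A²−y'²−z²)/(2L)=-0.3417
  √(A²+B²)=0.4998;  θ1 = -1.1016+2.3236 ≈ 1.2220
φ2=120.0° → target in arm frame (-0.0288, 0.1159)
  A=0.1688, B=-0.4458, C=(l²−L²−A²−y'²−z²)/(2L)=-0.3017
  γ=atan2(-0.4458,0.1688)=-1.2088;  ψ=arccos(-0.6329)=2.2560;  θ2=γ+ψ≈1.0472
rotate P by −φ3: (0.1148, -0.0330, -0.4458)
  A cos θ + B sin θ = C:  0.0252·cos θ + -0.4458·sin θ = -0.2012
  γ=atan2(-0.4458,0.0252)=-1.5143;  ψ=arccos(-0.4505)=2.0381;  θ3=γ+ψ≈0.5238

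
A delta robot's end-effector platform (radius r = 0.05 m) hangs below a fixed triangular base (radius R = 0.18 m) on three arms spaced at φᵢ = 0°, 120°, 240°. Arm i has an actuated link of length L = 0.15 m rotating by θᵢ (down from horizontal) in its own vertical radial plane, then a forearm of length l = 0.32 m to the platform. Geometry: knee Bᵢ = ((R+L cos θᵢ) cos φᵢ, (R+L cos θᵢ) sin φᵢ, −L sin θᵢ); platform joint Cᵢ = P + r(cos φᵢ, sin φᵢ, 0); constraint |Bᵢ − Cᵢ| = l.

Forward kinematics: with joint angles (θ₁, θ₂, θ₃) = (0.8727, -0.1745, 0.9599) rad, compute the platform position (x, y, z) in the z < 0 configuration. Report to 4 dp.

centre 1 = (0.2264·cos0.0°, 0.2264·sin0.0°, -0.1149) = (0.2264, 0.0000, -0.1149)
centre 2 = (0.2777·cos120.0°, 0.2777·sin120.0°, 0.0260) = (-0.1389, 0.2405, 0.0260)
arm 3 at φ=240.0°: ρ3 = 0.2160;  centre 3 = (-0.1080, -0.1871, -0.1229)
|centre ₂|²−|centre ₁|² = 0.0133;  |centre ₃|²−|centre ₁|² = -0.0027
plane₁₂: -0.7306x+0.4810y+0.2819z = 0.0133
det = 0.5951;  x = -0.0062+0.1644z,  y = 0.0183+-0.3364z
sphere 1 gives Az²+Bz+C=0 with A=1.1402, B=0.1410, C=-0.0347;  B²−4AC=0.1784;  roots -0.2470, 0.1234;  negative root z = -0.2470
x = -0.0468, y = 0.1014

(-0.0468, 0.1014, -0.2470)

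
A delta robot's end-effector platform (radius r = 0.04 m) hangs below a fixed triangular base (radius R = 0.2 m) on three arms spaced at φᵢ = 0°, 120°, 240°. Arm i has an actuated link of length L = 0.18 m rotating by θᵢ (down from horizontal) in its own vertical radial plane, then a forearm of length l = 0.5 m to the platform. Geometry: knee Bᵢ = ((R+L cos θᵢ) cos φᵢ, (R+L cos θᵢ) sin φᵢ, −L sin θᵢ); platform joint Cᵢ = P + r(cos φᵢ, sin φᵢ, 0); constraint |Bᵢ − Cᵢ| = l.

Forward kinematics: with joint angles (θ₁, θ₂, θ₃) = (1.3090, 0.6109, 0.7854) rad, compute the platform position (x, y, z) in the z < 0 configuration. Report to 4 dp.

arm 1 at φ=0.0°: e+L cos θ1 = 0.2066;  O1 = (0.2066, 0.0000, -0.1739)
φ2=120.0°: virtual centre (-0.1537, 0.2663, -0.1032), radius l
O3 = (0.2873·cos240.0°, 0.2873·sin240.0°, -0.1273) = (-0.1436, -0.2488, -0.1273)
eliminate P² terms by subtracting sphere 1 from 2 and 3
plane₁₂: -0.7206x+0.5325y+0.1412z = 0.0323
det = 0.7316;  x = -0.0407+0.1639z,  y = 0.0055+-0.0434z
quadratic in z: (1.0287)z²+(0.2662)z+(-0.1586)=0, √Δ=0.8505 → z ∈ {-0.5427, 0.2840}; z = -0.5427 (taking z<0)
x = -0.1297, y = 0.0290

(-0.1297, 0.0290, -0.5427)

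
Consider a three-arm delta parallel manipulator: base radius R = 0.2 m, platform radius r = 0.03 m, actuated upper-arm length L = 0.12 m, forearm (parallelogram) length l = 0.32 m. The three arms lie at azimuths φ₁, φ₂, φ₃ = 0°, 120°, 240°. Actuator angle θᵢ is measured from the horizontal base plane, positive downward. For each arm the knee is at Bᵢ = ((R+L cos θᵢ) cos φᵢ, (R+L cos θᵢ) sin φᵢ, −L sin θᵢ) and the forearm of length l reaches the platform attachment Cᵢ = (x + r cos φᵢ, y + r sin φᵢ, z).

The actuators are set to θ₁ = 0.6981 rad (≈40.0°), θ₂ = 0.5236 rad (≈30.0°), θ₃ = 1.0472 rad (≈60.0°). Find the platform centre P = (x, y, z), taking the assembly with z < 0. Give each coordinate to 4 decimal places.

(0.0099, 0.0447, -0.2692)

arm 1 at φ=0.0°: ρ1 = 0.2619;  O1 = (0.2619, 0.0000, -0.0771)
arm 2 at φ=120.0°: ρ2 = 0.2739;  O2 = (-0.1370, 0.2372, -0.0600)
φ3=240.0°: virtual centre (-0.1150, -0.1992, -0.1039), radius l
eliminate P² terms by subtracting sphere 1 from 2 and 3
[-0.7978 0.4744 0.0343]·P = 0.0041;  [-0.7539 -0.3984 -0.0536]·P = -0.0109
Cramer: x(z) = 0.0052-0.0174z;  y(z) = 0.0174-0.1015z
quadratic in z: (1.0106)z²+(0.1597)z+(-0.0302)=0, √Δ=0.3844 → z ∈ {-0.2692, 0.1112}; z = -0.2692 (taking z<0)
x = 0.0099, y = 0.0447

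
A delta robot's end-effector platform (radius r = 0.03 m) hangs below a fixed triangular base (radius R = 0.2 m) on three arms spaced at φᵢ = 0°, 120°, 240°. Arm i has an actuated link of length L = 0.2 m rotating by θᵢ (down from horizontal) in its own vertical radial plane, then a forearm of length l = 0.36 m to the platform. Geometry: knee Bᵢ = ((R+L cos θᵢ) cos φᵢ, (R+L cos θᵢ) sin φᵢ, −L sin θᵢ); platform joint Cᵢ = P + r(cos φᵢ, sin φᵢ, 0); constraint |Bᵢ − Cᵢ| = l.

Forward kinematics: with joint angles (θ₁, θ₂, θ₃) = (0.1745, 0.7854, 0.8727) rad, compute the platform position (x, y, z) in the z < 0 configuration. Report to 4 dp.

(0.0729, 0.0104, -0.2421)

O1 = (0.3670·cos0.0°, 0.3670·sin0.0°, -0.0347) = (0.3670, 0.0000, -0.0347)
φ2=120.0°: virtual centre (-0.1557, 0.2697, -0.1414), radius l
φ3=240.0°: virtual centre (-0.1493, -0.2586, -0.1532), radius l
eliminate P² terms by subtracting sphere 1 from 2 and 3
plane₁₂: -1.0453x+0.5394y+-0.2134z = -0.0189
det = 1.0975;  x = 0.0203+-0.2170z,  y = 0.0044+-0.0250z
quadratic in z: (1.0477)z²+(0.2197)z+(-0.0082)=0, √Δ=0.2876 → z ∈ {-0.2421, 0.0324}; z = -0.2421 (taking z<0)
x = 0.0729, y = 0.0104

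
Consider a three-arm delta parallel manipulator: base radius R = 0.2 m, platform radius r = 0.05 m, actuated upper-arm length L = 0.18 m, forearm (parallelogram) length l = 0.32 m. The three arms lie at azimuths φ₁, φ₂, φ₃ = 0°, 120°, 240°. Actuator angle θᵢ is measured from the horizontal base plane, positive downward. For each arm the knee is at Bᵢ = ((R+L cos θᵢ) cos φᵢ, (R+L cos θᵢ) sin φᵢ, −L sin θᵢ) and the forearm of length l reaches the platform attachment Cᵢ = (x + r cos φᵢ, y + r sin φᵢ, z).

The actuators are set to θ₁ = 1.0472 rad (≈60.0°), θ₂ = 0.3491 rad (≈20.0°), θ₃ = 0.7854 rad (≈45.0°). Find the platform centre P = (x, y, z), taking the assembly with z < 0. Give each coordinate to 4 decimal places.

S1 = (0.2400·cos0.0°, 0.2400·sin0.0°, -0.1559) = (0.2400, 0.0000, -0.1559)
arm 2 at φ=120.0°: e+L cos θ2 = 0.3191;  S2 = (-0.1596, 0.2764, -0.0616)
φ3=240.0°: virtual centre (-0.1386, -0.2401, -0.1273), radius l
subtract pairs → two planes through P
[-0.7991 0.5528 0.1886]·P = 0.0237;  [-0.7573 -0.4803 0.0572]·P = 0.0112
Cramer: x(z) = -0.0219+0.1523z;  y(z) = 0.0113-0.1210z
sphere 1 gives Az²+Bz+C=0 with A=1.0379, B=0.2293, C=-0.0094;  B²−4AC=0.0915;  roots -0.2562, 0.0353;  negative root z = -0.2562
x = -0.0609, y = 0.0423

(-0.0609, 0.0423, -0.2562)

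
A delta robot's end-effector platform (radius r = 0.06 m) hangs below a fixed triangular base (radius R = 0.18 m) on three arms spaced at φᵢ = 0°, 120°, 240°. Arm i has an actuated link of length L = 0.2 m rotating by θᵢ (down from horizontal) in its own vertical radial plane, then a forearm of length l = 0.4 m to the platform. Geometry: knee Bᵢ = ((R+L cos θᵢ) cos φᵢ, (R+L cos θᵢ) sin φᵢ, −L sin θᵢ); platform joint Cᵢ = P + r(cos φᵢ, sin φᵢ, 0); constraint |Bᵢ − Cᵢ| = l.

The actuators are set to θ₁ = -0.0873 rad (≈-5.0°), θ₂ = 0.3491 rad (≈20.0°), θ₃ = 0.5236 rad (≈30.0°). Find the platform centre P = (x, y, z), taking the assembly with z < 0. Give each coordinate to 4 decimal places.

(0.0686, 0.0222, -0.2935)

O1 = (0.3192·cos0.0°, 0.3192·sin0.0°, 0.0174) = (0.3192, 0.0000, 0.0174)
φ2=120.0°: virtual centre (-0.1540, 0.2667, -0.0684), radius l
O3 = (0.2932·cos240.0°, 0.2932·sin240.0°, -0.1000) = (-0.1466, -0.2539, -0.1000)
|O₂|²−|O₁|² = -0.0027;  |O₃|²−|O₁|² = -0.0062
plane₁₂: -0.9464x+0.5334y+-0.1717z = -0.0027
Cramer: x(z) = 0.0048-0.2173z;  y(z) = 0.0035-0.0638z
quadratic in z: (1.0513)z²+(0.1014)z+(-0.0608)=0, √Δ=0.5158 → z ∈ {-0.2935, 0.1971}; z = -0.2935 (taking z<0)
x = 0.0686, y = 0.0222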